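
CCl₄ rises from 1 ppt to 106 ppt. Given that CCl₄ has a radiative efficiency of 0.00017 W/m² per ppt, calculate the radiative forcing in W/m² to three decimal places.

CCl₄: ΔF = 0.00017 × (106 − 1) = 0.00017 × 105 = 0.0179 W/m².

ΔF = 0.018 W/m²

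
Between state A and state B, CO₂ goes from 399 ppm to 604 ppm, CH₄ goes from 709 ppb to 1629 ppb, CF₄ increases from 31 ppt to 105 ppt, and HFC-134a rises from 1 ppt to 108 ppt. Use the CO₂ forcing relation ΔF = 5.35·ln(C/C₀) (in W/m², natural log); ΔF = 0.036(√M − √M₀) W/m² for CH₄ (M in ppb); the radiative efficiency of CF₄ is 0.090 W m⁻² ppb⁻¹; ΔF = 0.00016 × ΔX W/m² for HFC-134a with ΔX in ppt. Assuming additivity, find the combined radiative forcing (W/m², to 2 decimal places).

CO₂: 5.35 × ln(604/399) = 5.35 × ln(1.51378) = 5.35 × 0.41461 = 2.2182 W/m².
CH₄: 0.036 × (√1629 − √709) = 0.036 × (40.3609 − 26.6271) = 0.036 × 13.7338 = 0.4944 W/m².
CF₄: Δ = 105 − 31 = 74 ppt = 0.074 ppb; ΔF = 0.090 × 0.074 = 0.0067 W/m².
HFC-134a: ΔF = 0.00016 × (108 − 1) = 0.00016 × 107 = 0.0171 W/m².
Total ΔF = 2.2182 + 0.4944 + 0.0067 + 0.0171 = 2.7364 W/m².

ΔF = 2.74 W/m²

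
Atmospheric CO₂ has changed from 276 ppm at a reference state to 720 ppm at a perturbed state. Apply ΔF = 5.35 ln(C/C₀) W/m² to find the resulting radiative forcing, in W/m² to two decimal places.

CO₂: 5.35 × ln(720/276) = 5.35 × ln(2.60870) = 5.35 × 0.95885 = 5.1298 W/m².

ΔF = 5.13 W/m²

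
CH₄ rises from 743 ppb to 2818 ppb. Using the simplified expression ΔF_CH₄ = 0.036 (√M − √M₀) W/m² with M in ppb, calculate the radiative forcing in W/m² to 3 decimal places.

CH₄: 0.036 × (√2818 − √743) = 0.036 × (53.0848 − 27.2580) = 0.036 × 25.8268 = 0.9298 W/m².

ΔF = 0.930 W/m²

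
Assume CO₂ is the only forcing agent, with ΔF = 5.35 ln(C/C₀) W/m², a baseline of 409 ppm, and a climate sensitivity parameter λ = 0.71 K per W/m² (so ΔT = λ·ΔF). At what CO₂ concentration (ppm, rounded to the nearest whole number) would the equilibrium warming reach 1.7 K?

Required forcing: ΔF = ΔT/λ = 1.7/0.71 = 2.3944 W/m².
Then ln(C/409) = ΔF/5.35 = 2.3944/5.35 = 0.44755.
So C = 409 × e^0.44755 = 409 × 1.56447 = 639.87 ppm.

C ≈ 640 ppm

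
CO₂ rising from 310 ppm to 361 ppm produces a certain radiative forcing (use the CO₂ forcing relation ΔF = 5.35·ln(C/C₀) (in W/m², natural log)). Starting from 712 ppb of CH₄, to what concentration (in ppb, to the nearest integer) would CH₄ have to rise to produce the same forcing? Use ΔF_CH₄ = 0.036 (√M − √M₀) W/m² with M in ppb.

CO₂ forcing: 5.35 × ln(361/310) = 5.35 × 0.152306 = 0.81484 W/m².
Set 0.036(√M − √712) = 0.81484: √M = 0.81484/0.036 + √712 = 22.6344 + 26.6833 = 49.3177.
M = (49.3177)² = 2432.24 ppb.

M ≈ 2432 ppb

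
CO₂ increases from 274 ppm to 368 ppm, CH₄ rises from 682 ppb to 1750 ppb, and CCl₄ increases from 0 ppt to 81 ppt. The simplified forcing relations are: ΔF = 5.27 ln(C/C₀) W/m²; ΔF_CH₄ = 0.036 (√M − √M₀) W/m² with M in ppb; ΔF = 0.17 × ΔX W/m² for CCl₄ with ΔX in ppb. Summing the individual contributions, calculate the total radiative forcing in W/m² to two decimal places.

CO₂: 5.27 × ln(368/274) = 5.27 × ln(1.34307) = 5.27 × 0.29496 = 1.5544 W/m².
CH₄: 0.036 × (√1750 − √682) = 0.036 × (41.8330 − 26.1151) = 0.036 × 15.7179 = 0.5658 W/m².
CCl₄: Δ = 81 − 0 = 81 ppt = 0.081 ppb; ΔF = 0.17 × 0.081 = 0.0138 W/m².
Total ΔF = 1.5544 + 0.5658 + 0.0138 = 2.1340 W/m².

ΔF = 2.13 W/m²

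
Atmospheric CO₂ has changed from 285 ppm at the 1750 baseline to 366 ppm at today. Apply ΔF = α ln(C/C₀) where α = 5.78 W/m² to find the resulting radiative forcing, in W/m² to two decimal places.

ΔF = 1.45 W/m²

CO₂: 5.78 × ln(366/285) = 5.78 × ln(1.28421) = 5.78 × 0.25014 = 1.4458 W/m².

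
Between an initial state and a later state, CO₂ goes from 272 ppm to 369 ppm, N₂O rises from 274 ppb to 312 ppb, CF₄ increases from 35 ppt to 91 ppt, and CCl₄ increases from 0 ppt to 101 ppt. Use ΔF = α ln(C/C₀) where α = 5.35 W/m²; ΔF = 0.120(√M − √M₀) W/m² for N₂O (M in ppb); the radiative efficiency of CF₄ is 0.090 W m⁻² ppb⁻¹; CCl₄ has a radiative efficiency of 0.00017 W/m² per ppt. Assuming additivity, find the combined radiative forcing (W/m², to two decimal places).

CO₂: 5.35 × ln(369/272) = 5.35 × ln(1.35662) = 5.35 × 0.30500 = 1.6318 W/m².
N₂O: 0.120 × (√312 − √274) = 0.120 × (17.6635 − 16.5529) = 0.120 × 1.1106 = 0.1333 W/m².
CF₄: Δ = 91 − 35 = 56 ppt = 0.056 ppb; ΔF = 0.090 × 0.056 = 0.0050 W/m².
CCl₄: ΔF = 0.00017 × (101 − 0) = 0.00017 × 101 = 0.0172 W/m².
Total ΔF = 1.6318 + 0.1333 + 0.0050 + 0.0172 = 1.7873 W/m².

ΔF = 1.79 W/m²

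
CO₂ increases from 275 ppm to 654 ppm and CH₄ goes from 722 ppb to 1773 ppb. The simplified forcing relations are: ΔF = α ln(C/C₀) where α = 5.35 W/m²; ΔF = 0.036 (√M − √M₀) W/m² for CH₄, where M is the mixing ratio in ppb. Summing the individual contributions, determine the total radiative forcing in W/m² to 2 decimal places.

ΔF = 5.18 W/m²

CO₂: 5.35 × ln(654/275) = 5.35 × ln(2.37818) = 5.35 × 0.86634 = 4.6349 W/m².
CH₄: 0.036 × (√1773 − √722) = 0.036 × (42.1070 − 26.8701) = 0.036 × 15.2369 = 0.5485 W/m².
Total ΔF = 4.6349 + 0.5485 = 5.1834 W/m².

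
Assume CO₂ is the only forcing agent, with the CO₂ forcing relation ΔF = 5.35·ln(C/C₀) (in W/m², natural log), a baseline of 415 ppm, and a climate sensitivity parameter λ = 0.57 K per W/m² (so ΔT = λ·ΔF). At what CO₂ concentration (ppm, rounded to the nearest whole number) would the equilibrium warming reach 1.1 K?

C ≈ 595 ppm

Required forcing: ΔF = ΔT/λ = 1.1/0.57 = 1.9298 W/m².
Then ln(C/415) = ΔF/5.35 = 1.9298/5.35 = 0.36071.
So C = 415 × e^0.36071 = 415 × 1.43435 = 595.26 ppm.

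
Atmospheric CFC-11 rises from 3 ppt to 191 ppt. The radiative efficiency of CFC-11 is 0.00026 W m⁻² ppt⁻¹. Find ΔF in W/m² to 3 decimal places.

CFC-11: ΔF = 0.00026 × (191 − 3) = 0.00026 × 188 = 0.0489 W/m².

ΔF = 0.049 W/m²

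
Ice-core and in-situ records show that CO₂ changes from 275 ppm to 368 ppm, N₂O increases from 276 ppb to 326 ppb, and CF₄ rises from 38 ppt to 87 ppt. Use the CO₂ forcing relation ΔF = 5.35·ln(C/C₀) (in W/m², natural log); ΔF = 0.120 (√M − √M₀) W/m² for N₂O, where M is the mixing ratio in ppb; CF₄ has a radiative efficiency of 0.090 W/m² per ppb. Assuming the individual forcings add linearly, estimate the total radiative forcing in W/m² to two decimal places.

CO₂: 5.35 × ln(368/275) = 5.35 × ln(1.33818) = 5.35 × 0.29131 = 1.5585 W/m².
N₂O: 0.120 × (√326 − √276) = 0.120 × (18.0555 − 16.6132) = 0.120 × 1.4423 = 0.1731 W/m².
CF₄: Δ = 87 − 38 = 49 ppt = 0.049 ppb; ΔF = 0.090 × 0.049 = 0.0044 W/m².
Total ΔF = 1.5585 + 0.1731 + 0.0044 = 1.7360 W/m².

ΔF = 1.74 W/m²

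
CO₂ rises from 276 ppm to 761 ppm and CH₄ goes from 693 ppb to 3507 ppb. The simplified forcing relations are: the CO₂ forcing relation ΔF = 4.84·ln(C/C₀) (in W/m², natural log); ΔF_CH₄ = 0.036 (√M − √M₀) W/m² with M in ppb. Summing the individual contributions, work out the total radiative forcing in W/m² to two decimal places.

CO₂: 4.84 × ln(761/276) = 4.84 × ln(2.75725) = 4.84 × 1.01423 = 4.9089 W/m².
CH₄: 0.036 × (√3507 − √693) = 0.036 × (59.2199 − 26.3249) = 0.036 × 32.8950 = 1.1842 W/m².
Total ΔF = 4.9089 + 1.1842 = 6.0931 W/m².

ΔF = 6.09 W/m²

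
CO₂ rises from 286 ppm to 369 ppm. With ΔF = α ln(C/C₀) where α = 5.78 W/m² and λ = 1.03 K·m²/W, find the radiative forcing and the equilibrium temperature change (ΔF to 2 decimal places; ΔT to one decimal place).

CO₂: 5.78 × ln(369/286) = 5.78 × ln(1.29021) = 5.78 × 0.25480 = 1.4727 W/m².
ΔT = λ ΔF = 1.03 × 1.47 = 1.5141 K.

ΔF = 1.47 W/m²; ΔT = 1.5 K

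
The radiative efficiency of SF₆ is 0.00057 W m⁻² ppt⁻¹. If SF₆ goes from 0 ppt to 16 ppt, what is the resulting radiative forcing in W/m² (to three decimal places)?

ΔF = 0.009 W/m²

SF₆: ΔF = 0.00057 × (16 − 0) = 0.00057 × 16 = 0.0091 W/m².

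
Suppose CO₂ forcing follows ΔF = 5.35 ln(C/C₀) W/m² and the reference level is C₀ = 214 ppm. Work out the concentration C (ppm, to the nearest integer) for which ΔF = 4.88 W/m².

Set 5.35 ln(C/214) = 4.88, so ln(C/214) = 4.88/5.35 = 0.91215.
Then C/214 = e^0.91215 = 2.48967, giving C = 214 × 2.48967 = 532.79 ppm.

C ≈ 533 ppm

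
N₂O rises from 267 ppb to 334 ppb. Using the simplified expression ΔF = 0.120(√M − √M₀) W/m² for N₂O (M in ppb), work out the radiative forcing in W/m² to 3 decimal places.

N₂O: 0.120 × (√334 − √267) = 0.120 × (18.2757 − 16.3401) = 0.120 × 1.9356 = 0.2323 W/m².

ΔF = 0.232 W/m²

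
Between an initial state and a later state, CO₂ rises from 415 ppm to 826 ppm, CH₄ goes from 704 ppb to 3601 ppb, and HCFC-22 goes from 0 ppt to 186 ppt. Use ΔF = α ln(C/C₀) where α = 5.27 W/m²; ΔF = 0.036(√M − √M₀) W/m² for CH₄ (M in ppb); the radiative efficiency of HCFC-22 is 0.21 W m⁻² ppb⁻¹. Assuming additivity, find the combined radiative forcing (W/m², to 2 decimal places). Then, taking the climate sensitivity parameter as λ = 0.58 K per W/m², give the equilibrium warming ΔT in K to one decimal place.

CO₂: 5.27 × ln(826/415) = 5.27 × ln(1.99036) = 5.27 × 0.68832 = 3.6274 W/m².
CH₄: 0.036 × (√3601 − √704) = 0.036 × (60.0083 − 26.5330) = 0.036 × 33.4753 = 1.2051 W/m².
HCFC-22: Δ = 186 − 0 = 186 ppt = 0.186 ppb; ΔF = 0.21 × 0.186 = 0.0391 W/m².
Total ΔF = 3.6274 + 1.2051 + 0.0391 = 4.8716 W/m².
ΔT = λ ΔF = 0.58 × 4.87 = 2.8246 K.

ΔF = 4.87 W/m²; ΔT = 2.8 K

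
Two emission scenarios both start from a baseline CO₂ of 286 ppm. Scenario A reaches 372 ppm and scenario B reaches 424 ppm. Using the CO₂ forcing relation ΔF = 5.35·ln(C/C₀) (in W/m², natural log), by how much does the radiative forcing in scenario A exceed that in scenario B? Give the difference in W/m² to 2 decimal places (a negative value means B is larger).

ΔF_A = 5.35 ln(372/286) = 5.35 × 0.26290 = 1.4065 W/m².
ΔF_B = 5.35 ln(424/286) = 5.35 × 0.39374 = 2.1065 W/m².
Difference: 1.4065 − 2.1065 = -0.7000 W/m².
(Equivalently, ΔF_A − ΔF_B = 5.35 ln(372/424) = 5.35 × -0.13084 = -0.7000 W/m².)

ΔF_A − ΔF_B = -0.70 W/m²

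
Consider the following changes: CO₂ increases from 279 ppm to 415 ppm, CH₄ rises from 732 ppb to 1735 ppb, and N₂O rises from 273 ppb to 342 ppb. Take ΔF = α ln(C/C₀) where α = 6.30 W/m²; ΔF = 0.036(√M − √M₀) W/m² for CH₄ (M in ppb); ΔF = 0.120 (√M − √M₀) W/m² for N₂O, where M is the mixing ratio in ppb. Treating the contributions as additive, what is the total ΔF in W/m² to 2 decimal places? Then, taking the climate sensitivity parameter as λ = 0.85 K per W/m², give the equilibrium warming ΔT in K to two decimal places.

ΔF = 3.26 W/m²; ΔT = 2.77 K

CO₂: 6.30 × ln(415/279) = 6.30 × ln(1.48746) = 6.30 × 0.39707 = 2.5015 W/m².
CH₄: 0.036 × (√1735 − √732) = 0.036 × (41.6533 − 27.0555) = 0.036 × 14.5978 = 0.5255 W/m².
N₂O: 0.120 × (√342 − √273) = 0.120 × (18.4932 − 16.5227) = 0.120 × 1.9705 = 0.2365 W/m².
Total ΔF = 2.5015 + 0.5255 + 0.2365 = 3.2635 W/m².
ΔT = λ ΔF = 0.85 × 3.26 = 2.7710 K.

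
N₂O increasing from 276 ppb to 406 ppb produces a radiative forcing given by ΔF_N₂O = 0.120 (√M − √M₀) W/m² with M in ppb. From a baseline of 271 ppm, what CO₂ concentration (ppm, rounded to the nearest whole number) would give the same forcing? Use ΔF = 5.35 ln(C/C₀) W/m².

N₂O forcing: 0.120 × (√406 − √276) = 0.120 × (20.1494 − 16.6132) = 0.120 × 3.5362 = 0.42434 W/m².
Set 5.35 ln(C/271) = 0.42434: ln(C/271) = 0.42434/5.35 = 0.07932, so C = 271 × e^0.07932 = 271 × 1.08255 = 293.37 ppm.

C ≈ 293 ppm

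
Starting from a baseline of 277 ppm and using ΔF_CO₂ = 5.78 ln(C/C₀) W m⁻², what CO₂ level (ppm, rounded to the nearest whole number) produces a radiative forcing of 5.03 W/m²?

C ≈ 661 ppm

Set 5.78 ln(C/277) = 5.03, so ln(C/277) = 5.03/5.78 = 0.87024.
Then C/277 = e^0.87024 = 2.38748, giving C = 277 × 2.38748 = 661.33 ppm.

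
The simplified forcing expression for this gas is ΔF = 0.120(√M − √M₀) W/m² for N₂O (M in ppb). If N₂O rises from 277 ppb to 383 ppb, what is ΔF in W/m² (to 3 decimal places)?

N₂O: 0.120 × (√383 − √277) = 0.120 × (19.5704 − 16.6433) = 0.120 × 2.9271 = 0.3513 W/m².

ΔF = 0.351 W/m²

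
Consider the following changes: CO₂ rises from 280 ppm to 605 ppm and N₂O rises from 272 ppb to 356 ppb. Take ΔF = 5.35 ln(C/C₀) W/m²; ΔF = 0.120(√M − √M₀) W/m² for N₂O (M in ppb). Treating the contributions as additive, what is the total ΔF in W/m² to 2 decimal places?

ΔF = 4.41 W/m²

CO₂: 5.35 × ln(605/280) = 5.35 × ln(2.16071) = 5.35 × 0.77044 = 4.1219 W/m².
N₂O: 0.120 × (√356 − √272) = 0.120 × (18.8680 − 16.4924) = 0.120 × 2.3756 = 0.2851 W/m².
Total ΔF = 4.1219 + 0.2851 = 4.4070 W/m².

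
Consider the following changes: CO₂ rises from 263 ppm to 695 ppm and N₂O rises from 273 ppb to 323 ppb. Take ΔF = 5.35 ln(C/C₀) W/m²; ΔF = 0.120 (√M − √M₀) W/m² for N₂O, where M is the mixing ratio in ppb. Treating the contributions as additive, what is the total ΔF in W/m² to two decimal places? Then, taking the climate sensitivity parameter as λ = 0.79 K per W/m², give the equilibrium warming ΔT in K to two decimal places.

CO₂: 5.35 × ln(695/263) = 5.35 × ln(2.64259) = 5.35 × 0.97176 = 5.1989 W/m².
N₂O: 0.120 × (√323 − √273) = 0.120 × (17.9722 − 16.5227) = 0.120 × 1.4495 = 0.1739 W/m².
Total ΔF = 5.1989 + 0.1739 = 5.3728 W/m².
ΔT = λ ΔF = 0.79 × 5.37 = 4.2423 K.

ΔF = 5.37 W/m²; ΔT = 4.24 K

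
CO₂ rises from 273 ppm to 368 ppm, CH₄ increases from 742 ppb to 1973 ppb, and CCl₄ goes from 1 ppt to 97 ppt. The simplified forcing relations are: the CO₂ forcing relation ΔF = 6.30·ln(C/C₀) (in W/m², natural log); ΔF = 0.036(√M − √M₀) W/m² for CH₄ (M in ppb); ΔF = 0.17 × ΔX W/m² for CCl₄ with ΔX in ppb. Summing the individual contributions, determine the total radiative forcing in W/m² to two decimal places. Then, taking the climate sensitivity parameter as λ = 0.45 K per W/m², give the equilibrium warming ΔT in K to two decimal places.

ΔF = 2.52 W/m²; ΔT = 1.13 K

CO₂: 6.30 × ln(368/273) = 6.30 × ln(1.34799) = 6.30 × 0.29861 = 1.8812 W/m².
CH₄: 0.036 × (√1973 − √742) = 0.036 × (44.4185 − 27.2397) = 0.036 × 17.1788 = 0.6184 W/m².
CCl₄: Δ = 97 − 1 = 96 ppt = 0.096 ppb; ΔF = 0.17 × 0.096 = 0.0163 W/m².
Total ΔF = 1.8812 + 0.6184 + 0.0163 = 2.5159 W/m².
ΔT = λ ΔF = 0.45 × 2.52 = 1.1340 K.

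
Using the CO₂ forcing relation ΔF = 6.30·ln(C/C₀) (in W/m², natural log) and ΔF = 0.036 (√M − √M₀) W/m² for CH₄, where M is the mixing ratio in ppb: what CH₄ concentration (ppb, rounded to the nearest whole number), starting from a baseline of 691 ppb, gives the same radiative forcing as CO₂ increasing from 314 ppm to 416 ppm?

M ≈ 5702 ppb

CO₂ forcing: 6.30 × ln(416/314) = 6.30 × 0.281292 = 1.77214 W/m².
Set 0.036(√M − √691) = 1.77214: √M = 1.77214/0.036 + √691 = 49.2261 + 26.2869 = 75.5130.
M = (75.5130)² = 5702.21 ppb.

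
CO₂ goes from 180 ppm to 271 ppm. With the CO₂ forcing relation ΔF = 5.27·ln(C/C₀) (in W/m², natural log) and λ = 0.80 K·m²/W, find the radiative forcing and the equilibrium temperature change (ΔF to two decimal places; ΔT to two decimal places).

CO₂: 5.27 × ln(271/180) = 5.27 × ln(1.50556) = 5.27 × 0.40916 = 2.1563 W/m².
ΔT = λ ΔF = 0.80 × 2.16 = 1.7280 K.

ΔF = 2.16 W/m²; ΔT = 1.73 K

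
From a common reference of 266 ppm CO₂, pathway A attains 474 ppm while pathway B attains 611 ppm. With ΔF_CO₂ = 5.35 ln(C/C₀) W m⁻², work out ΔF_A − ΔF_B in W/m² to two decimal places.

ΔF_A = 5.35 ln(474/266) = 5.35 × 0.57771 = 3.0907 W/m².
ΔF_B = 5.35 ln(611/266) = 5.35 × 0.83160 = 4.4491 W/m².
Difference: 3.0907 − 4.4491 = -1.3584 W/m².

ΔF_A − ΔF_B = -1.36 W/m²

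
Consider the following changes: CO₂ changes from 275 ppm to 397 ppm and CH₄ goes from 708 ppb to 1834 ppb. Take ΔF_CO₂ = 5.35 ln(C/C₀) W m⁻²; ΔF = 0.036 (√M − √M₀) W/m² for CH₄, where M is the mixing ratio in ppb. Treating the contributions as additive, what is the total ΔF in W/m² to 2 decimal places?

CO₂: 5.35 × ln(397/275) = 5.35 × ln(1.44364) = 5.35 × 0.36717 = 1.9644 W/m².
CH₄: 0.036 × (√1834 − √708) = 0.036 × (42.8252 − 26.6083) = 0.036 × 16.2169 = 0.5838 W/m².
Total ΔF = 1.9644 + 0.5838 = 2.5482 W/m².

ΔF = 2.55 W/m²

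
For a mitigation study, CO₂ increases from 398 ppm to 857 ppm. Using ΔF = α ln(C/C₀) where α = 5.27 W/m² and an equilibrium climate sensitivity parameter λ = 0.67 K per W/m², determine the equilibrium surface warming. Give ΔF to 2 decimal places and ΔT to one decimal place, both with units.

CO₂: 5.27 × ln(857/398) = 5.27 × ln(2.15327) = 5.27 × 0.76699 = 4.0420 W/m².
ΔT = λ ΔF = 0.67 × 4.04 = 2.7068 K.

ΔF = 4.04 W/m²; ΔT = 2.7 K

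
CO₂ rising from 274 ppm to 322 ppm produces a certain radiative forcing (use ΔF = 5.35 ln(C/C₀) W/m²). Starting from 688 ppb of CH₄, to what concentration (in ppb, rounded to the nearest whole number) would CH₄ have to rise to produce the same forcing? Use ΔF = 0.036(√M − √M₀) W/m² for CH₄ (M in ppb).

CO₂ forcing: 5.35 × ln(322/274) = 5.35 × 0.161423 = 0.86361 W/m².
Set 0.036(√M − √688) = 0.86361: √M = 0.86361/0.036 + √688 = 23.9892 + 26.2298 = 50.2190.
M = (50.2190)² = 2521.95 ppb.

M ≈ 2522 ppb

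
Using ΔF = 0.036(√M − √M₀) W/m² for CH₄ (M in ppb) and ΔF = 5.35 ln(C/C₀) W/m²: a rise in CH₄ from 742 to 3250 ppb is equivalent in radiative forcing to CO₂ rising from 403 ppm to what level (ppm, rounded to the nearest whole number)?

C ≈ 492 ppm

CH₄ forcing: 0.036 × (√3250 − √742) = 0.036 × (57.0088 − 27.2397) = 0.036 × 29.7691 = 1.07169 W/m².
Set 5.35 ln(C/403) = 1.07169: ln(C/403) = 1.07169/5.35 = 0.20032, so C = 403 × e^0.20032 = 403 × 1.22179 = 492.38 ppm.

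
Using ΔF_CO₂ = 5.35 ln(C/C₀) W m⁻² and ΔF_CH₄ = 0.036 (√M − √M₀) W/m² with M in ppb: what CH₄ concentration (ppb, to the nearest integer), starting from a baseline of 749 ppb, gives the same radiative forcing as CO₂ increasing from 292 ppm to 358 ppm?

M ≈ 3324 ppb

CO₂ forcing: 5.35 × ln(358/292) = 5.35 × 0.203779 = 1.09022 W/m².
Set 0.036(√M − √749) = 1.09022: √M = 1.09022/0.036 + √749 = 30.2839 + 27.3679 = 57.6518.
M = (57.6518)² = 3323.73 ppb.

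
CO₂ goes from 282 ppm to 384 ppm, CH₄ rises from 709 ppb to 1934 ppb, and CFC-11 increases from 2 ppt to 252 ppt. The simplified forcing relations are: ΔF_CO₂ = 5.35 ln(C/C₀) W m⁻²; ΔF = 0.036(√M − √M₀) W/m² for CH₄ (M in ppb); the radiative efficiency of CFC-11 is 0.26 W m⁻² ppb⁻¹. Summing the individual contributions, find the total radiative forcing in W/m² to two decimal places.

ΔF = 2.34 W/m²

CO₂: 5.35 × ln(384/282) = 5.35 × ln(1.36170) = 5.35 × 0.30873 = 1.6517 W/m².
CH₄: 0.036 × (√1934 − √709) = 0.036 × (43.9773 − 26.6271) = 0.036 × 17.3502 = 0.6246 W/m².
CFC-11: Δ = 252 − 2 = 250 ppt = 0.250 ppb; ΔF = 0.26 × 0.250 = 0.0650 W/m².
Total ΔF = 1.6517 + 0.6246 + 0.0650 = 2.3413 W/m².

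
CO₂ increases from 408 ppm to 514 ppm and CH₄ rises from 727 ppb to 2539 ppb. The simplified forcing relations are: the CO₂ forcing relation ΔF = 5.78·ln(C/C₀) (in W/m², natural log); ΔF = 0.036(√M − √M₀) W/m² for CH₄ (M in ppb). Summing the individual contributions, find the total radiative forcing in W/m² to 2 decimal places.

ΔF = 2.18 W/m²

CO₂: 5.78 × ln(514/408) = 5.78 × ln(1.25980) = 5.78 × 0.23095 = 1.3349 W/m².
CH₄: 0.036 × (√2539 − √727) = 0.036 × (50.3885 − 26.9629) = 0.036 × 23.4256 = 0.8433 W/m².
Total ΔF = 1.3349 + 0.8433 = 2.1782 W/m².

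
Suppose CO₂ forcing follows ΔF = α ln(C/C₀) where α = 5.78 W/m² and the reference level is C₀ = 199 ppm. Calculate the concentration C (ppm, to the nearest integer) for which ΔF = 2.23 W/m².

Set 5.78 ln(C/199) = 2.23, so ln(C/199) = 2.23/5.78 = 0.38581.
Then C/199 = e^0.38581 = 1.47081, giving C = 199 × 1.47081 = 292.69 ppm.

C ≈ 293 ppm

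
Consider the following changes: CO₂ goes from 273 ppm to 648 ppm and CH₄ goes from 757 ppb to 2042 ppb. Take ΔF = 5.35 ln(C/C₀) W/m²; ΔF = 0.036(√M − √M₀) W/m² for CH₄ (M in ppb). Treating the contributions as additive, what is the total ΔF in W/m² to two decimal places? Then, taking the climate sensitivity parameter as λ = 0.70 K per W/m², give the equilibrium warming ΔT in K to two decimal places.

CO₂: 5.35 × ln(648/273) = 5.35 × ln(2.37363) = 5.35 × 0.86442 = 4.6246 W/m².
CH₄: 0.036 × (√2042 − √757) = 0.036 × (45.1885 − 27.5136) = 0.036 × 17.6749 = 0.6363 W/m².
Total ΔF = 4.6246 + 0.6363 = 5.2609 W/m².
ΔT = λ ΔF = 0.70 × 5.26 = 3.6820 K.

ΔF = 5.26 W/m²; ΔT = 3.68 K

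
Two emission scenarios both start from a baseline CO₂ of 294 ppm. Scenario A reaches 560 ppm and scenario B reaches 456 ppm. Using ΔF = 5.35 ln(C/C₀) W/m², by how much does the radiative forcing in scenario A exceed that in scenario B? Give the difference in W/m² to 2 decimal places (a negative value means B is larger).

ΔF_A − ΔF_B = 1.10 W/m²

ΔF_A = 5.35 ln(560/294) = 5.35 × 0.64436 = 3.4473 W/m².
ΔF_B = 5.35 ln(456/294) = 5.35 × 0.43891 = 2.3482 W/m².
Difference: 3.4473 − 2.3482 = 1.0991 W/m².
(Equivalently, ΔF_A − ΔF_B = 5.35 ln(560/456) = 5.35 × 0.20544 = 1.0991 W/m².)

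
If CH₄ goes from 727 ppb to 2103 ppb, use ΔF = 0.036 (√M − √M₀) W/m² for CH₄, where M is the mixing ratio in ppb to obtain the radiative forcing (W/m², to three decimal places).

CH₄: 0.036 × (√2103 − √727) = 0.036 × (45.8585 − 26.9629) = 0.036 × 18.8956 = 0.6802 W/m².

ΔF = 0.680 W/m²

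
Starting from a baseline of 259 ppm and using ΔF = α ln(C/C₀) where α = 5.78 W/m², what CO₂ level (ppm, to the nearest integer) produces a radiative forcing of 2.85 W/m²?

Set 5.78 ln(C/259) = 2.85, so ln(C/259) = 2.85/5.78 = 0.49308.
Then C/259 = e^0.49308 = 1.63735, giving C = 259 × 1.63735 = 424.07 ppm.

C ≈ 424 ppm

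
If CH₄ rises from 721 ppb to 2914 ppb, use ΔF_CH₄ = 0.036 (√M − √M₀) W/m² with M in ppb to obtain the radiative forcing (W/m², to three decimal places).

ΔF = 0.977 W/m²

CH₄: 0.036 × (√2914 − √721) = 0.036 × (53.9815 − 26.8514) = 0.036 × 27.1301 = 0.9767 W/m².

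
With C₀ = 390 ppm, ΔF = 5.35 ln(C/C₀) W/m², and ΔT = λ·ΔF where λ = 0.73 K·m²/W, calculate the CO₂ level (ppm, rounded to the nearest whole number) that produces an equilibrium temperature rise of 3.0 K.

Required forcing: ΔF = ΔT/λ = 3.0/0.73 = 4.1096 W/m².
Then ln(C/390) = ΔF/5.35 = 4.1096/5.35 = 0.76815.
So C = 390 × e^0.76815 = 390 × 2.15577 = 840.75 ppm.

C ≈ 841 ppm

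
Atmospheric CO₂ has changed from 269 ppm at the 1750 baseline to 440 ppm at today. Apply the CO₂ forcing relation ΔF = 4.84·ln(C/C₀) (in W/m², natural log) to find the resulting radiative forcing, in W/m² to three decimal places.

ΔF = 2.382 W/m²

CO₂: 4.84 × ln(440/269) = 4.84 × ln(1.63569) = 4.84 × 0.49206 = 2.3816 W/m².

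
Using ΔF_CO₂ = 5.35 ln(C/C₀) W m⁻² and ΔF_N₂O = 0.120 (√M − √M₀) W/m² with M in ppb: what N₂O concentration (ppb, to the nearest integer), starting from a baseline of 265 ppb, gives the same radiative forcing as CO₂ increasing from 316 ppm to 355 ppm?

M ≈ 461 ppb

CO₂ forcing: 5.35 × ln(355/316) = 5.35 × 0.116376 = 0.62261 W/m².
Set 0.120(√M − √265) = 0.62261: √M = 0.62261/0.120 + √265 = 5.1884 + 16.2788 = 21.4672.
M = (21.4672)² = 460.84 ppb.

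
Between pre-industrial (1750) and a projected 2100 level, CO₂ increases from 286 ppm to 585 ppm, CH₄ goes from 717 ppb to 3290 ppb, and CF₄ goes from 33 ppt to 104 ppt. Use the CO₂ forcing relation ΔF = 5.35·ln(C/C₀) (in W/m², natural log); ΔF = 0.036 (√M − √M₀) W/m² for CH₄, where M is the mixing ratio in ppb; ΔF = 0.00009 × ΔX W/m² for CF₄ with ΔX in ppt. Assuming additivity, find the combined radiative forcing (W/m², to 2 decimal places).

ΔF = 4.94 W/m²

CO₂: 5.35 × ln(585/286) = 5.35 × ln(2.04545) = 5.35 × 0.71562 = 3.8286 W/m².
CH₄: 0.036 × (√3290 − √717) = 0.036 × (57.3585 − 26.7769) = 0.036 × 30.5816 = 1.1009 W/m².
CF₄: ΔF = 0.00009 × (104 − 33) = 0.00009 × 71 = 0.0064 W/m².
Total ΔF = 3.8286 + 1.1009 + 0.0064 = 4.9359 W/m².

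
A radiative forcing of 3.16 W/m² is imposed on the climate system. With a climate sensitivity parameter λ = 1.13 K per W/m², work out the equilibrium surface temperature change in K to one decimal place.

ΔT = 3.6 K

ΔT = λ ΔF = 1.13 × 3.16 = 3.5708 K.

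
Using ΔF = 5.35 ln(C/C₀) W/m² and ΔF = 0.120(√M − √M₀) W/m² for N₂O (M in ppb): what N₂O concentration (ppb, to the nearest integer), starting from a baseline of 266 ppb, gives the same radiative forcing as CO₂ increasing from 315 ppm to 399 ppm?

CO₂ forcing: 5.35 × ln(399/315) = 5.35 × 0.236389 = 1.26468 W/m².
Set 0.120(√M − √266) = 1.26468: √M = 1.26468/0.120 + √266 = 10.5390 + 16.3095 = 26.8485.
M = (26.8485)² = 720.84 ppb.

M ≈ 721 ppb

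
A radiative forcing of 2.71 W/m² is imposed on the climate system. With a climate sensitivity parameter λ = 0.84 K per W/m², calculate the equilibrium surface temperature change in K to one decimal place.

ΔT = 2.3 K

ΔT = λ ΔF = 0.84 × 2.71 = 2.2764 K.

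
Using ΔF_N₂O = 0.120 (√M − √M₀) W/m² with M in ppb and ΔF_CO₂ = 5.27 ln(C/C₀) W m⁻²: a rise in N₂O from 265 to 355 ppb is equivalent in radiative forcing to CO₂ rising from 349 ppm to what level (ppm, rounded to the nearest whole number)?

N₂O forcing: 0.120 × (√355 − √265) = 0.120 × (18.8414 − 16.2788) = 0.120 × 2.5626 = 0.30751 W/m².
Set 5.27 ln(C/349) = 0.30751: ln(C/349) = 0.30751/5.27 = 0.05835, so C = 349 × e^0.05835 = 349 × 1.06009 = 369.97 ppm.

C ≈ 370 ppm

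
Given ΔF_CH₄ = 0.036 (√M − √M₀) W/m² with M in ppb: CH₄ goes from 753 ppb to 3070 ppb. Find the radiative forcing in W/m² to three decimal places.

ΔF = 1.007 W/m²

CH₄: 0.036 × (√3070 − √753) = 0.036 × (55.4076 − 27.4408) = 0.036 × 27.9668 = 1.0068 W/m².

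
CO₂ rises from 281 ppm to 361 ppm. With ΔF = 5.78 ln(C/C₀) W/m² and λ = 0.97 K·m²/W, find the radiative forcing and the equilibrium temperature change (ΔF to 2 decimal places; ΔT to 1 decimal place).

ΔF = 1.45 W/m²; ΔT = 1.4 K

CO₂: 5.78 × ln(361/281) = 5.78 × ln(1.28470) = 5.78 × 0.25053 = 1.4481 W/m².
ΔT = λ ΔF = 0.97 × 1.45 = 1.4065 K.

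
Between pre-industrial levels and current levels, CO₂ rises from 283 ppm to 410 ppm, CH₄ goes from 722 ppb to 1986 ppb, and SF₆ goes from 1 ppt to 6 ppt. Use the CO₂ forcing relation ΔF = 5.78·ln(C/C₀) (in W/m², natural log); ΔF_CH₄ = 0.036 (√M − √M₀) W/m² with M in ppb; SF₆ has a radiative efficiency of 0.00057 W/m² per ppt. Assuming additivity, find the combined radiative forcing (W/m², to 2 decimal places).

ΔF = 2.78 W/m²

CO₂: 5.78 × ln(410/283) = 5.78 × ln(1.44876) = 5.78 × 0.37071 = 2.1427 W/m².
CH₄: 0.036 × (√1986 − √722) = 0.036 × (44.5646 − 26.8701) = 0.036 × 17.6945 = 0.6370 W/m².
SF₆: ΔF = 0.00057 × (6 − 1) = 0.00057 × 5 = 0.0029 W/m².
Total ΔF = 2.1427 + 0.6370 + 0.0029 = 2.7826 W/m².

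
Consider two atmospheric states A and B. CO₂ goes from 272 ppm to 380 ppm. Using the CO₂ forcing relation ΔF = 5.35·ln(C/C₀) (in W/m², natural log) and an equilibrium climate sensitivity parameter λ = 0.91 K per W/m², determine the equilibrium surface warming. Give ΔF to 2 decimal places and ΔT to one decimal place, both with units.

CO₂: 5.35 × ln(380/272) = 5.35 × ln(1.39706) = 5.35 × 0.33437 = 1.7889 W/m².
ΔT = λ ΔF = 0.91 × 1.79 = 1.6289 K.

ΔF = 1.79 W/m²; ΔT = 1.6 K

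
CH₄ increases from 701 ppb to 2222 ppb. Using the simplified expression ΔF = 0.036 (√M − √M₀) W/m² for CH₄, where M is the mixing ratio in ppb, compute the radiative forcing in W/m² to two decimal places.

CH₄: 0.036 × (√2222 − √701) = 0.036 × (47.1381 − 26.4764) = 0.036 × 20.6617 = 0.7438 W/m².

ΔF = 0.74 W/m²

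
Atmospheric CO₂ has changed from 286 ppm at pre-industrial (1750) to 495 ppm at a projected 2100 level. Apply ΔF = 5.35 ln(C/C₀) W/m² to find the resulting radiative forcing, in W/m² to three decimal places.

CO₂ absorption bands are partially saturated, so forcing scales with the logarithm of the concentration ratio.
CO₂: 5.35 × ln(495/286) = 5.35 × ln(1.73077) = 5.35 × 0.54857 = 2.9348 W/m².

ΔF = 2.935 W/m²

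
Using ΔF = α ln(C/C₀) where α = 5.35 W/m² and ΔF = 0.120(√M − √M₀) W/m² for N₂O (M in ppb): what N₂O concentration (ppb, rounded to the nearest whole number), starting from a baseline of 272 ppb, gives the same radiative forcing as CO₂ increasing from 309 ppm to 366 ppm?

M ≈ 578 ppb

CO₂ forcing: 5.35 × ln(366/309) = 5.35 × 0.169292 = 0.90571 W/m².
Set 0.120(√M − √272) = 0.90571: √M = 0.90571/0.120 + √272 = 7.5476 + 16.4924 = 24.0400.
M = (24.0400)² = 577.92 ppb.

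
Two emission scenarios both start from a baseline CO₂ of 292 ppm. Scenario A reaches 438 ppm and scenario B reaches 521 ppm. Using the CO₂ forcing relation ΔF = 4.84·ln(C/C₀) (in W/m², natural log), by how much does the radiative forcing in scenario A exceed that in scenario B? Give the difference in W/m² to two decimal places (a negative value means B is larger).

ΔF_A = 4.84 ln(438/292) = 4.84 × 0.40547 = 1.9625 W/m².
ΔF_B = 4.84 ln(521/292) = 4.84 × 0.57900 = 2.8024 W/m².
Difference: 1.9625 − 2.8024 = -0.8399 W/m².
(Equivalently, ΔF_A − ΔF_B = 4.84 ln(438/521) = 4.84 × -0.17353 = -0.8399 W/m².)

ΔF_A − ΔF_B = -0.84 W/m²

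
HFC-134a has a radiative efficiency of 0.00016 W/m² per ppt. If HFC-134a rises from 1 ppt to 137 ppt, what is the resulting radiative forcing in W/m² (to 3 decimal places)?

ΔF = 0.022 W/m²

HFC-134a: ΔF = 0.00016 × (137 − 1) = 0.00016 × 136 = 0.0218 W/m².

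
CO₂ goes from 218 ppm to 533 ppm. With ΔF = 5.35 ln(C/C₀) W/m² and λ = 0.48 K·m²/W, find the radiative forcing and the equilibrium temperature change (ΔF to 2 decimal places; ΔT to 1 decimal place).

ΔF = 4.78 W/m²; ΔT = 2.3 K

CO₂: 5.35 × ln(533/218) = 5.35 × ln(2.44495) = 5.35 × 0.89402 = 4.7830 W/m².
ΔT = λ ΔF = 0.48 × 4.78 = 2.2944 K.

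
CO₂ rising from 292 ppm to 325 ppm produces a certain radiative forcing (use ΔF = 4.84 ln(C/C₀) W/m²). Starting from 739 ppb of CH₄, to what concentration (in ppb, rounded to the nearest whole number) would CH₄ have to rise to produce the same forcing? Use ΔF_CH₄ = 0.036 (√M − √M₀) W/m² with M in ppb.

CO₂ forcing: 4.84 × ln(325/292) = 4.84 × 0.107071 = 0.51822 W/m².
Set 0.036(√M − √739) = 0.51822: √M = 0.51822/0.036 + √739 = 14.3950 + 27.1846 = 41.5796.
M = (41.5796)² = 1728.86 ppb.

M ≈ 1729 ppb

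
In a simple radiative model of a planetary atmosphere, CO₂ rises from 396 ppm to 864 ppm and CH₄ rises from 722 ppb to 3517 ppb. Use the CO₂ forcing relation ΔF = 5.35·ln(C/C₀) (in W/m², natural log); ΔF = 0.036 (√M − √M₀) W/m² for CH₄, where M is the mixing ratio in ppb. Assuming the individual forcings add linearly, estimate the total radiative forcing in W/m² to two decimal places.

CO₂: 5.35 × ln(864/396) = 5.35 × ln(2.18182) = 5.35 × 0.78016 = 4.1739 W/m².
CH₄: 0.036 × (√3517 − √722) = 0.036 × (59.3043 − 26.8701) = 0.036 × 32.4342 = 1.1676 W/m².
Total ΔF = 4.1739 + 1.1676 = 5.3415 W/m².

ΔF = 5.34 W/m²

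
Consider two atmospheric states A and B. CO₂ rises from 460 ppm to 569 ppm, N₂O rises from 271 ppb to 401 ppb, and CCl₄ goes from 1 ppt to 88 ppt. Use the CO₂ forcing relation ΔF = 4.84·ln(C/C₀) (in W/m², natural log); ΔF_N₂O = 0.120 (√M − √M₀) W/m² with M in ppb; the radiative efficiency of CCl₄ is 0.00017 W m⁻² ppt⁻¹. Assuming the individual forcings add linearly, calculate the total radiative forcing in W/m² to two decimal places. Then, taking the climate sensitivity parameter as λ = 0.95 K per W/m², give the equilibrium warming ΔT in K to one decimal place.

CO₂: 4.84 × ln(569/460) = 4.84 × ln(1.23696) = 4.84 × 0.21266 = 1.0293 W/m².
N₂O: 0.120 × (√401 − √271) = 0.120 × (20.0250 − 16.4621) = 0.120 × 3.5629 = 0.4275 W/m².
CCl₄: ΔF = 0.00017 × (88 − 1) = 0.00017 × 87 = 0.0148 W/m².
Total ΔF = 1.0293 + 0.4275 + 0.0148 = 1.4716 W/m².
ΔT = λ ΔF = 0.95 × 1.47 = 1.3965 K.

ΔF = 1.47 W/m²; ΔT = 1.4 K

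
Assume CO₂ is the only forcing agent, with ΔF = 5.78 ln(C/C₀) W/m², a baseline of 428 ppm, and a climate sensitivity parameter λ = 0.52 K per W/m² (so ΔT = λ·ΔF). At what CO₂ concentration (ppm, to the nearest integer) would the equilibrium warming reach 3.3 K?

C ≈ 1283 ppm

Required forcing: ΔF = ΔT/λ = 3.3/0.52 = 6.3462 W/m².
Then ln(C/428) = ΔF/5.78 = 6.3462/5.78 = 1.09796.
So C = 428 × e^1.09796 = 428 × 2.99804 = 1283.16 ppm.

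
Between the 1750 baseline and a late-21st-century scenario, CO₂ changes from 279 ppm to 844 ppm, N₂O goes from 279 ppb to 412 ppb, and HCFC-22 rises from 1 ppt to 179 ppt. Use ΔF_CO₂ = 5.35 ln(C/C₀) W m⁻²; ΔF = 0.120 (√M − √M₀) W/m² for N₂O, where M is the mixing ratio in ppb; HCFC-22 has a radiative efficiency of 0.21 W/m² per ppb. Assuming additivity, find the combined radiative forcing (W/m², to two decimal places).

ΔF = 6.39 W/m²

CO₂: 5.35 × ln(844/279) = 5.35 × ln(3.02509) = 5.35 × 1.10694 = 5.9221 W/m².
N₂O: 0.120 × (√412 − √279) = 0.120 × (20.2978 − 16.7033) = 0.120 × 3.5945 = 0.4313 W/m².
HCFC-22: Δ = 179 − 1 = 178 ppt = 0.178 ppb; ΔF = 0.21 × 0.178 = 0.0374 W/m².
Total ΔF = 5.9221 + 0.4313 + 0.0374 = 6.3908 W/m².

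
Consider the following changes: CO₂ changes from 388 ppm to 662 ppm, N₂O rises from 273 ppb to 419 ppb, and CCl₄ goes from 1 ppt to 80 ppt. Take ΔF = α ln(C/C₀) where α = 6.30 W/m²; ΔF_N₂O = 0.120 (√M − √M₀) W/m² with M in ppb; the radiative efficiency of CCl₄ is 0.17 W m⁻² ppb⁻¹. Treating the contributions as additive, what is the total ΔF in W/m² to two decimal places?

CO₂: 6.30 × ln(662/388) = 6.30 × ln(1.70619) = 6.30 × 0.53426 = 3.3658 W/m².
N₂O: 0.120 × (√419 − √273) = 0.120 × (20.4695 − 16.5227) = 0.120 × 3.9468 = 0.4736 W/m².
CCl₄: Δ = 80 − 1 = 79 ppt = 0.079 ppb; ΔF = 0.17 × 0.079 = 0.0134 W/m².
Total ΔF = 3.3658 + 0.4736 + 0.0134 = 3.8528 W/m².

ΔF = 3.85 W/m²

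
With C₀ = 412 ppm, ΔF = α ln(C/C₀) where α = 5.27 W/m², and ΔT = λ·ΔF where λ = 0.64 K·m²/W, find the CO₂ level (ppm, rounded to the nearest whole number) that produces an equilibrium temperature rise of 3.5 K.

C ≈ 1163 ppm

Required forcing: ΔF = ΔT/λ = 3.5/0.64 = 5.4688 W/m².
Then ln(C/412) = ΔF/5.27 = 5.4688/5.27 = 1.03772.
So C = 412 × e^1.03772 = 412 × 2.82277 = 1162.98 ppm.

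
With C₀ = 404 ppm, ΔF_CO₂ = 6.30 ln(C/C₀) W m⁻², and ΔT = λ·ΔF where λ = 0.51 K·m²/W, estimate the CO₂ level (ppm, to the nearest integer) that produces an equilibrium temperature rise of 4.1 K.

Required forcing: ΔF = ΔT/λ = 4.1/0.51 = 8.0392 W/m².
Then ln(C/404) = ΔF/6.30 = 8.0392/6.30 = 1.27606.
So C = 404 × e^1.27606 = 404 × 3.58250 = 1447.33 ppm.

C ≈ 1447 ppm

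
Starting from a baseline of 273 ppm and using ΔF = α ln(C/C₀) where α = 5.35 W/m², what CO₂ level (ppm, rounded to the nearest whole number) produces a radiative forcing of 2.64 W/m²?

C ≈ 447 ppm

Set 5.35 ln(C/273) = 2.64, so ln(C/273) = 2.64/5.35 = 0.49346.
Then C/273 = e^0.49346 = 1.63797, giving C = 273 × 1.63797 = 447.17 ppm.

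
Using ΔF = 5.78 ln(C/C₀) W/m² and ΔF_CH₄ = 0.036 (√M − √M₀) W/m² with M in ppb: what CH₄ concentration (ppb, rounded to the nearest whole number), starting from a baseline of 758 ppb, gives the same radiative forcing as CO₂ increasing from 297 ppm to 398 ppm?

CO₂ forcing: 5.78 × ln(398/297) = 5.78 × 0.292720 = 1.69192 W/m².
Set 0.036(√M − √758) = 1.69192: √M = 1.69192/0.036 + √758 = 46.9978 + 27.5318 = 74.5296.
M = (74.5296)² = 5554.66 ppb.

M ≈ 5555 ppb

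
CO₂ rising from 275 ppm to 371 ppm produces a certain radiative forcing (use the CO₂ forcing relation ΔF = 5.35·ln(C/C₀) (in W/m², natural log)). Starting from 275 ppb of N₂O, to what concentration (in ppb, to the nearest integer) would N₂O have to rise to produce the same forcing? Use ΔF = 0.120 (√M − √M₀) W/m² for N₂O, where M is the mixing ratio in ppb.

CO₂ forcing: 5.35 × ln(371/275) = 5.35 × 0.299431 = 1.60196 W/m².
Set 0.120(√M − √275) = 1.60196: √M = 1.60196/0.120 + √275 = 13.3497 + 16.5831 = 29.9328.
M = (29.9328)² = 895.97 ppb.

M ≈ 896 ppb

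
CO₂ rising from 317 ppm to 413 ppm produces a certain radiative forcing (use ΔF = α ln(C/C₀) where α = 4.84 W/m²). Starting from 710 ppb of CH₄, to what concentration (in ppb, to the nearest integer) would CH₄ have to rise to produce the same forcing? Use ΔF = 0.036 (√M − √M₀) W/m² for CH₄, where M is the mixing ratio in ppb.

CO₂ forcing: 4.84 × ln(413/317) = 4.84 × 0.264546 = 1.28040 W/m².
Set 0.036(√M − √710) = 1.28040: √M = 1.28040/0.036 + √710 = 35.5667 + 26.6458 = 62.2125.
M = (62.2125)² = 3870.40 ppb.

M ≈ 3870 ppb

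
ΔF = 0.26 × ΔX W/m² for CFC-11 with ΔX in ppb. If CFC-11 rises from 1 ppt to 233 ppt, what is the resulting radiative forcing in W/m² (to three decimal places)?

CFC-11: Δ = 233 − 1 = 232 ppt = 0.232 ppb; ΔF = 0.26 × 0.232 = 0.0603 W/m².

ΔF = 0.060 W/m²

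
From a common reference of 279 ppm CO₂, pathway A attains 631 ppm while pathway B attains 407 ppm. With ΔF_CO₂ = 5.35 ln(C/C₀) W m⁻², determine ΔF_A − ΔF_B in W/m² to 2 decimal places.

ΔF_A = 5.35 ln(631/279) = 5.35 × 0.81609 = 4.3661 W/m².
ΔF_B = 5.35 ln(407/279) = 5.35 × 0.37760 = 2.0202 W/m².
Difference: 4.3661 − 2.0202 = 2.3459 W/m².

ΔF_A − ΔF_B = 2.35 W/m²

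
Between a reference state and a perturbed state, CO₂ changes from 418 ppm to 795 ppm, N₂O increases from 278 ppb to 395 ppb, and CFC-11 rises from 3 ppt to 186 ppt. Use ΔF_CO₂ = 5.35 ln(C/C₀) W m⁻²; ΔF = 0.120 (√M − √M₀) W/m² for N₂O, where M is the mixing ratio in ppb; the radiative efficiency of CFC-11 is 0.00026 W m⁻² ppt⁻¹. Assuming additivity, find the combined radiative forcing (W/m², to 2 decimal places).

CO₂: 5.35 × ln(795/418) = 5.35 × ln(1.90191) = 5.35 × 0.64286 = 3.4393 W/m².
N₂O: 0.120 × (√395 − √278) = 0.120 × (19.8746 − 16.6733) = 0.120 × 3.2013 = 0.3842 W/m².
CFC-11: ΔF = 0.00026 × (186 − 3) = 0.00026 × 183 = 0.0476 W/m².
Total ΔF = 3.4393 + 0.3842 + 0.0476 = 3.8711 W/m².

ΔF = 3.87 W/m²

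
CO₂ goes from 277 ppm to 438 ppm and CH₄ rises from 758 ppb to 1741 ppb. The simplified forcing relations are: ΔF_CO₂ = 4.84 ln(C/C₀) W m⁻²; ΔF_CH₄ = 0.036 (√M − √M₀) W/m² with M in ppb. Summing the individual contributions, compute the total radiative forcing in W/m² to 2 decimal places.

CO₂: 4.84 × ln(438/277) = 4.84 × ln(1.58123) = 4.84 × 0.45820 = 2.2177 W/m².
CH₄: 0.036 × (√1741 − √758) = 0.036 × (41.7253 − 27.5318) = 0.036 × 14.1935 = 0.5110 W/m².
Total ΔF = 2.2177 + 0.5110 = 2.7287 W/m².

ΔF = 2.73 W/m²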